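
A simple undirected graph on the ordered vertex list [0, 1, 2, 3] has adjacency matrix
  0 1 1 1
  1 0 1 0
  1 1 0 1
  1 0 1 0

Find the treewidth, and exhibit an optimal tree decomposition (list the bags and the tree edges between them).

Every bag has size at most 3, so the width is 3 − 1 = 2 and tw(G) ≤ 2. Conversely, {0, 1, 2} is a clique of size 3, and the vertices of any clique must share a bag in every tree decomposition; so some bag has ≥ 3 vertices and tw(G) ≥ 2. Combining the bounds, tw(G) = 2.

Treewidth 2.
One such decomposition:
Bags: B1 = {0, 2, 3}  B2 = {0, 1, 2}
Tree: B1–B2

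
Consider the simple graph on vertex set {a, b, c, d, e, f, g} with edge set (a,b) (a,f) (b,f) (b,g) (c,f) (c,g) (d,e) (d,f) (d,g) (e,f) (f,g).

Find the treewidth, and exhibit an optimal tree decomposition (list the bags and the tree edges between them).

Treewidth 2.
One optimal decomposition is:
Bags: B1 = {a, b, f}  B2 = {b, f, g}  B3 = {d, f, g}  B4 = {d, e, f}  B5 = {c, f, g}
Tree: B1–B2, B2–B3, B3–B4, B2–B5

Every bag has size at most 3, so the width is 3 − 1 = 2 and tw(G) ≤ 2. For the lower bound, the 3 vertices {d, f, g} are pairwise adjacent, and any tree decomposition puts a clique entirely inside one bag — forcing width ≥ 2. Combining the bounds, tw(G) = 2.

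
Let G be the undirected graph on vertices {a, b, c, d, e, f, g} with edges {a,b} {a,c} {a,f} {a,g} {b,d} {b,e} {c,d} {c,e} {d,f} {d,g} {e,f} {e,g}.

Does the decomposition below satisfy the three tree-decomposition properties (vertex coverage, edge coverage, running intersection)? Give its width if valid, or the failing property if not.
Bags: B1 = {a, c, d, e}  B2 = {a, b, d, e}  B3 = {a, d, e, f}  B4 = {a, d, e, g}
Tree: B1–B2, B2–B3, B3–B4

Every vertex of G appears in some bag (union = {a, b, c, d, e, f, g}); every edge is covered by a bag; and for each vertex v the set of bags containing v is connected in the bag tree. The decomposition is therefore valid. The largest bag has 4 vertices, so the width is 3.

Yes; width 3.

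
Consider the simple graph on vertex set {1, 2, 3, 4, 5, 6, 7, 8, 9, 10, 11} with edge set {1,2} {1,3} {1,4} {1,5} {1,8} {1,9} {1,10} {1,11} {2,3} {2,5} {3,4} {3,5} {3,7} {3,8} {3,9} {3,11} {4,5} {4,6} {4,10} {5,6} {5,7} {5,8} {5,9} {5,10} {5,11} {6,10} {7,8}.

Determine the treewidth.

3

A width-3 tree decomposition is:
Bags: B1 = {1, 3, 5, 9}  B2 = {1, 3, 5, 11}  B3 = {1, 2, 3, 5}  B4 = {1, 3, 5, 8}  B5 = {1, 3, 4, 5}  B6 = {1, 4, 5, 10}  B7 = {4, 5, 6, 10}  B8 = {3, 5, 7, 8}
Tree: B1–B2, B2–B3, B2–B4, B4–B5, B5–B6, B6–B7, B4–B8
Each bag holds 4 vertices, so the decomposition has width 3, which upper-bounds the treewidth. For the lower bound, the 4 vertices {1, 4, 5, 10} are pairwise adjacent, and any tree decomposition puts a clique entirely inside one bag — forcing width ≥ 3. Hence tw(G) = 3 exactly.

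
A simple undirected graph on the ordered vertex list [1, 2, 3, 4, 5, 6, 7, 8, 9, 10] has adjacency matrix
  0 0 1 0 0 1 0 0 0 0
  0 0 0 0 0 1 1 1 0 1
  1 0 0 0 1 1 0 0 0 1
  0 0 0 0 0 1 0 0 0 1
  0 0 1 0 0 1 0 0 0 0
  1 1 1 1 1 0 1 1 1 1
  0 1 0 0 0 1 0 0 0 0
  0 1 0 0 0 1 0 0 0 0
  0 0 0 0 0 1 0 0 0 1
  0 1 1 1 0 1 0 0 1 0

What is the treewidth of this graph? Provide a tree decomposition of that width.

Each bag holds 3 vertices, so the decomposition has width 2, which upper-bounds the treewidth. For the lower bound, the 3 vertices {1, 3, 6} are pairwise adjacent, and any tree decomposition puts a clique entirely inside one bag — forcing width ≥ 2. The upper and lower bounds meet at 2, so that is the treewidth.

Treewidth 2.
One optimal decomposition is:
Bags: B1 = {2, 6, 10}  B2 = {4, 6, 10}  B3 = {2, 6, 8}  B4 = {2, 6, 7}  B5 = {6, 9, 10}  B6 = {3, 6, 10}  B7 = {1, 3, 6}  B8 = {3, 5, 6}
Tree: B1–B2, B1–B3, B3–B4, B1–B5, B1–B6, B6–B7, B7–B8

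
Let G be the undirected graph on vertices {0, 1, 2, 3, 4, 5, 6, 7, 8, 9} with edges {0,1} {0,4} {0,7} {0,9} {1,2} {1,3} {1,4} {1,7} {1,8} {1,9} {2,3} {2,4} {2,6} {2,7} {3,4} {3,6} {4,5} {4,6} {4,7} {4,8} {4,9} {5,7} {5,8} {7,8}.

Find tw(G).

3

A width-3 tree decomposition is:
Bags: B1 = {1, 4, 7, 8}  B2 = {0, 1, 4, 7}  B3 = {4, 5, 7, 8}  B4 = {0, 1, 4, 9}  B5 = {1, 2, 4, 7}  B6 = {1, 2, 3, 4}  B7 = {2, 3, 4, 6}
Tree: B1–B2, B1–B3, B2–B4, B1–B5, B5–B6, B6–B7
Each bag holds 4 vertices, so the decomposition has width 3, which upper-bounds the treewidth. For the lower bound, the 4 vertices {0, 1, 4, 9} are pairwise adjacent, and any tree decomposition puts a clique entirely inside one bag — forcing width ≥ 3. Combining the bounds, tw(G) = 3.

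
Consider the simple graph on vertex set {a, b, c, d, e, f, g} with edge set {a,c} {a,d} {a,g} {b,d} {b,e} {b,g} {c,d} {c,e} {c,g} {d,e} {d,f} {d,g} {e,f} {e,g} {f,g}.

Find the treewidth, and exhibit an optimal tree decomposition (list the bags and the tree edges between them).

The largest bag has 4 vertices, giving width 3; this decomposition certifies tw(G) ≤ 3. For the lower bound, the 4 vertices {c, d, e, g} are pairwise adjacent, and any tree decomposition puts a clique entirely inside one bag — forcing width ≥ 3. Hence tw(G) = 3 exactly.

Treewidth 3.
One optimal decomposition is:
Bags: B1 = {a, c, d, g}  B2 = {c, d, e, g}  B3 = {b, d, e, g}  B4 = {d, e, f, g}
Tree: B1–B2, B2–B3, B2–B4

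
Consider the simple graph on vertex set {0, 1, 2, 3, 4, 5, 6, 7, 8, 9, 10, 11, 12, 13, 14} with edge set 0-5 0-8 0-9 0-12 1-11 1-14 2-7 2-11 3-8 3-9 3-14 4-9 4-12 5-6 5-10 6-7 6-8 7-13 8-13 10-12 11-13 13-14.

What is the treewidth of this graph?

3

A width-3 tree decomposition is:
Bags: B1 = {1, 2, 11, 14}  B2 = {2, 11, 13, 14}  B3 = {2, 7, 13, 14}  B4 = {3, 7, 13, 14}  B5 = {3, 7, 8, 13}  B6 = {3, 6, 7, 8}  B7 = {3, 6, 8, 9}  B8 = {0, 6, 8, 9}  B9 = {0, 5, 6, 9}  B10 = {0, 4, 5, 9}  B11 = {0, 4, 5, 12}  B12 = {4, 5, 10, 12}
Tree: B1–B2, B2–B3, B3–B4, B4–B5, B5–B6, B6–B7, B7–B8, B8–B9, B9–B10, B10–B11, B11–B12
The largest bag has 4 vertices, giving width 3; this decomposition certifies tw(G) ≤ 3. For the lower bound: the 4 vertex sets {1,2,11}, {14}, {13}, {3,6,7,8} are disjoint, each induces a connected subgraph, and every pair is joined by at least one edge of G. Contracting each set to a single vertex therefore yields K_{4} as a minor, and since treewidth is minor-monotone, tw(G) ≥ tw(K_{4}) = 3. The upper and lower bounds meet at 3, so that is the treewidth.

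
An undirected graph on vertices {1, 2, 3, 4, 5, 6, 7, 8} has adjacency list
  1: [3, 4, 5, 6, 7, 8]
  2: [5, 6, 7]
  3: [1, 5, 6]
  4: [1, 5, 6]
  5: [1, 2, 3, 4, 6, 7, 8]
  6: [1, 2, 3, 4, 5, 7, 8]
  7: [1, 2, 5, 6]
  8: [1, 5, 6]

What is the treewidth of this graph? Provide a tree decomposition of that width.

Treewidth 3.
One such decomposition:
Bags: B1 = {1, 4, 5, 6}  B2 = {1, 3, 5, 6}  B3 = {1, 5, 6, 8}  B4 = {1, 5, 6, 7}  B5 = {2, 5, 6, 7}
Tree: B1–B2, B1–B3, B3–B4, B4–B5

Each bag holds 4 vertices, so the decomposition has width 3, which upper-bounds the treewidth. For the lower bound, the 4 vertices {1, 5, 6, 8} are pairwise adjacent, and any tree decomposition puts a clique entirely inside one bag — forcing width ≥ 3. Therefore the treewidth is 3.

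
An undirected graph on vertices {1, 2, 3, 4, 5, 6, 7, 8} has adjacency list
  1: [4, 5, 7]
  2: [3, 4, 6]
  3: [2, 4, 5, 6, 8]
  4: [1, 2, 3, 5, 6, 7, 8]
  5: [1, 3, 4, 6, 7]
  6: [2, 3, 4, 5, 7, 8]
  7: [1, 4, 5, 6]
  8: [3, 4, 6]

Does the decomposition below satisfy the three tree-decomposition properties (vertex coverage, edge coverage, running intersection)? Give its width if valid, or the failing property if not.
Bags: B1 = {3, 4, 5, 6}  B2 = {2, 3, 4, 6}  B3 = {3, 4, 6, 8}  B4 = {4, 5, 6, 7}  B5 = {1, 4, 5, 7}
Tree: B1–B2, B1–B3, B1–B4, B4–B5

Yes; width 3.

Vertex coverage: the bags together contain {1, 2, 3, 4, 5, 6, 7, 8}, the full vertex set. Edge coverage: each edge of G has both endpoints in at least one bag. Running intersection: for every vertex, the bags containing it form a connected subtree. All three properties hold, so this is a valid tree decomposition of width max|bag| − 1 = 3, and hence tw(G) ≤ 3.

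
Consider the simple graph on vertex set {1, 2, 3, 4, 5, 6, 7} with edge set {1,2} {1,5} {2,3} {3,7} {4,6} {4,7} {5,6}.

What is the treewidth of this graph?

2

A width-2 tree decomposition is:
Bags: B1 = {1, 5, 6}  B2 = {1, 2, 6}  B3 = {2, 3, 6}  B4 = {3, 6, 7}  B5 = {4, 6, 7}
Tree: B1–B2, B2–B3, B3–B4, B4–B5
Every bag has size at most 3, so the width is 3 − 1 = 2 and tw(G) ≤ 2. Since 6–5–1–2–3–7–4–6 is a cycle in G, G is not acyclic. Forests are exactly the graphs of treewidth ≤ 1, so tw(G) ≥ 2. Hence tw(G) = 2 exactly.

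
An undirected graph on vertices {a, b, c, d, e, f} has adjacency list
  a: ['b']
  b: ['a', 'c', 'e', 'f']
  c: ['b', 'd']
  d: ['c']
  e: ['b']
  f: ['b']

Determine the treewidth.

A width-1 tree decomposition is:
Bags: B1 = {b, f}  B2 = {a, b}  B3 = {b, c}  B4 = {b, e}  B5 = {c, d}
Tree: B1–B2, B2–B3, B3–B4, B3–B5
The largest bag has 2 vertices, giving width 1; this decomposition certifies tw(G) ≤ 1. Since G has at least one edge (e.g. b–f), it is not an edgeless graph, so tw(G) ≥ 1. Therefore the treewidth is 1.

1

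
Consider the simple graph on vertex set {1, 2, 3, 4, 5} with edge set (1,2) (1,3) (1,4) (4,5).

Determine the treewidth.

1

A width-1 tree decomposition is:
Bags: B1 = {4, 5}  B2 = {1, 4}  B3 = {1, 3}  B4 = {1, 2}
Tree: B1–B2, B2–B3, B3–B4
Every bag has size at most 2, so the width is 2 − 1 = 1 and tw(G) ≤ 1. Since G has at least one edge (e.g. 4–5), it is not an edgeless graph, so tw(G) ≥ 1. Combining the bounds, tw(G) = 1.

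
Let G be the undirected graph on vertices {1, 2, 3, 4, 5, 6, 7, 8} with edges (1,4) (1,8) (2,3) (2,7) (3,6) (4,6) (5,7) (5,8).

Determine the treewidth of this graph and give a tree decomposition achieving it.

Treewidth 2.
One such decomposition:
Bags: B1 = {1, 5, 8}  B2 = {1, 4, 5}  B3 = {4, 5, 6}  B4 = {3, 5, 6}  B5 = {2, 3, 5}  B6 = {2, 5, 7}
Tree: B1–B2, B2–B3, B3–B4, B4–B5, B5–B6

The largest bag has 3 vertices, giving width 2; this decomposition certifies tw(G) ≤ 2. The edges 5–8–1–4–6–3–2–7–5 form a cycle, so G is not a tree and its treewidth is at least 2. Combining the bounds, tw(G) = 2.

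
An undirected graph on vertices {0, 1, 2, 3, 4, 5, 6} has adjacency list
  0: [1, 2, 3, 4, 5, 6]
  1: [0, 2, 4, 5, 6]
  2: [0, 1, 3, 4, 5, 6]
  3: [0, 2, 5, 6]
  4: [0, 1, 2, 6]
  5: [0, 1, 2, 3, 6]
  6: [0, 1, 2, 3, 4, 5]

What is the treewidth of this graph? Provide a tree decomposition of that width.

Treewidth 4.
Bags: B1 = {0, 1, 2, 4, 6}  B2 = {0, 1, 2, 5, 6}  B3 = {0, 2, 3, 5, 6}
Tree: B1–B2, B2–B3

The largest bag has 5 vertices, giving width 4; this decomposition certifies tw(G) ≤ 4. On the other hand G contains the 5-clique {0, 1, 2, 4, 6}. A clique must lie in a single bag of any decomposition, so no decomposition can have width below 4. Therefore the treewidth is 4.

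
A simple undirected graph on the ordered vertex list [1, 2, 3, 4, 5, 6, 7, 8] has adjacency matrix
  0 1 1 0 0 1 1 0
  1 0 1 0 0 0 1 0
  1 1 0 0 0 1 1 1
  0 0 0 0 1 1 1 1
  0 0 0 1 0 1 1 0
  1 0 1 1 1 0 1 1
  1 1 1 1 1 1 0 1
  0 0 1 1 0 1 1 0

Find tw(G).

3

A width-3 tree decomposition is:
Bags: B1 = {4, 6, 7, 8}  B2 = {4, 5, 6, 7}  B3 = {3, 6, 7, 8}  B4 = {1, 3, 6, 7}  B5 = {1, 2, 3, 7}
Tree: B1–B2, B1–B3, B3–B4, B4–B5
The largest bag has 4 vertices, giving width 3; this decomposition certifies tw(G) ≤ 3. Conversely, {1, 2, 3, 7} is a clique of size 4, and the vertices of any clique must share a bag in every tree decomposition; so some bag has ≥ 4 vertices and tw(G) ≥ 3. Hence tw(G) = 3 exactly.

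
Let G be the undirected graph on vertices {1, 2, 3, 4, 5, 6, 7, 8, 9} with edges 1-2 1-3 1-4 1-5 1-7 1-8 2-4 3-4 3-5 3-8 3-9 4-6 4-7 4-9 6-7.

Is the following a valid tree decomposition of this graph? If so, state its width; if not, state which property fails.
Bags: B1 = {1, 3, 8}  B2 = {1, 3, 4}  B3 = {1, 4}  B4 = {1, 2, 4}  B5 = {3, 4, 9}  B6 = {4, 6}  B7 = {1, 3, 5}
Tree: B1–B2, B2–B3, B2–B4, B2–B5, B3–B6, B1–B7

A tree decomposition must satisfy three properties: every vertex lies in some bag; for every edge, both endpoints lie together in some bag; and for every vertex, the bags containing it form a connected subtree. Here vertex 7 appears in no bag, so the decomposition is invalid.

No — vertex 7 appears in no bag.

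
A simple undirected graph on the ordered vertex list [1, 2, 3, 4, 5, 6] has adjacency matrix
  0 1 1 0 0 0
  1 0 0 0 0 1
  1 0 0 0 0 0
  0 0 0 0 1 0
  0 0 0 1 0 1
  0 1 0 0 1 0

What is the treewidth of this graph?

1

A width-1 tree decomposition is:
Bags: B1 = {4, 5}  B2 = {5, 6}  B3 = {2, 6}  B4 = {1, 2}  B5 = {1, 3}
Tree: B1–B2, B2–B3, B3–B4, B4–B5
The largest bag has 2 vertices, giving width 1; this decomposition certifies tw(G) ≤ 1. Since G has at least one edge (e.g. 4–5), it is not an edgeless graph, so tw(G) ≥ 1. The upper and lower bounds meet at 1, so that is the treewidth.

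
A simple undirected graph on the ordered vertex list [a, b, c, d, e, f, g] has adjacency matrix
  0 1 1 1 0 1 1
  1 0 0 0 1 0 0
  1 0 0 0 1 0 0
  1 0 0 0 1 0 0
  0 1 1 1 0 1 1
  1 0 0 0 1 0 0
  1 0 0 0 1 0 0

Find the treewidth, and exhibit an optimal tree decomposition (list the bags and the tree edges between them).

Each bag holds 3 vertices, so the decomposition has width 2, which upper-bounds the treewidth. For the lower bound, G contains the cycle a–b–e–g–a, so G is not a forest; only forests have treewidth ≤ 1, hence tw(G) ≥ 2. The upper and lower bounds meet at 2, so that is the treewidth.

Treewidth 2.
One such decomposition:
Bags: B1 = {a, b, e}  B2 = {a, e, g}  B3 = {a, c, e}  B4 = {a, d, e}  B5 = {a, e, f}
Tree: B1–B2, B2–B3, B3–B4, B4–B5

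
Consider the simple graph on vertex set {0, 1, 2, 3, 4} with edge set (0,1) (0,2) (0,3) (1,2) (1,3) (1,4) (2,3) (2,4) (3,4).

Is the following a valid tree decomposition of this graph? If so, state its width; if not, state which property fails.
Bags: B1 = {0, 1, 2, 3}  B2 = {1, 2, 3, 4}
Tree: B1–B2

Every vertex of G appears in some bag (union = {0, 1, 2, 3, 4}); every edge is covered by a bag; and for each vertex v the set of bags containing v is connected in the bag tree. The decomposition is therefore valid. The largest bag has 4 vertices, so the width is 3.

Yes; width 3.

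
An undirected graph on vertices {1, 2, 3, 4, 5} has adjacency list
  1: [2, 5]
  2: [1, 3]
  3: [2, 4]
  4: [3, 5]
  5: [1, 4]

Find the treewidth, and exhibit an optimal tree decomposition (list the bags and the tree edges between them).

Treewidth 2.
Bags: B1 = {1, 4, 5}  B2 = {1, 3, 4}  B3 = {1, 2, 3}
Tree: B1–B2, B2–B3

Every bag has size at most 3, so the width is 3 − 1 = 2 and tw(G) ≤ 2. Since 1–5–4–3–2–1 is a cycle in G, G is not acyclic. Forests are exactly the graphs of treewidth ≤ 1, so tw(G) ≥ 2. The upper and lower bounds meet at 2, so that is the treewidth.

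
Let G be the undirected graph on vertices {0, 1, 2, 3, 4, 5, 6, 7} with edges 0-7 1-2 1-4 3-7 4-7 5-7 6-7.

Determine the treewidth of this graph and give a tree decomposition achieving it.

The largest bag has 2 vertices, giving width 1; this decomposition certifies tw(G) ≤ 1. Any graph with an edge has treewidth ≥ 1, and G has the edge 7–4. Hence tw(G) = 1 exactly.

Treewidth 1.
One such decomposition:
Bags: B1 = {4, 7}  B2 = {3, 7}  B3 = {6, 7}  B4 = {0, 7}  B5 = {5, 7}  B6 = {1, 4}  B7 = {1, 2}
Tree: B1–B2, B1–B3, B3–B4, B4–B5, B1–B6, B6–B7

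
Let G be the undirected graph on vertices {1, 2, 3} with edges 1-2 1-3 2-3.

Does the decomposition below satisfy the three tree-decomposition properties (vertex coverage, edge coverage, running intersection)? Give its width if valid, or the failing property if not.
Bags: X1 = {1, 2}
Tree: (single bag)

No — vertex 3 appears in no bag.

A tree decomposition must satisfy three properties: every vertex lies in some bag; for every edge, both endpoints lie together in some bag; and for every vertex, the bags containing it form a connected subtree. Here vertex 3 appears in no bag, so the decomposition is invalid.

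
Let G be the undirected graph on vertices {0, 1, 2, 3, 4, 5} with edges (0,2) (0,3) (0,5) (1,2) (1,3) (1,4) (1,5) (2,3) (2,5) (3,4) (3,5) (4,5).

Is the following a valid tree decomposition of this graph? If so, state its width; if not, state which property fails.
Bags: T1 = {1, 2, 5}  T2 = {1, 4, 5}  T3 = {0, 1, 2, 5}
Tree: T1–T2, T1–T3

No — vertex 3 appears in no bag.

A tree decomposition must satisfy three properties: every vertex lies in some bag; for every edge, both endpoints lie together in some bag; and for every vertex, the bags containing it form a connected subtree. Here vertex 3 appears in no bag, so the decomposition is invalid.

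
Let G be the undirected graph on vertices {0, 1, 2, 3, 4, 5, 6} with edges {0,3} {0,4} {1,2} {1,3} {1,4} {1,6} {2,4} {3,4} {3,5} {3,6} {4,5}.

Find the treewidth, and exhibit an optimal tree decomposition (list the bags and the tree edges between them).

Treewidth 2.
One such decomposition:
Bags: B1 = {1, 3, 4}  B2 = {1, 3, 6}  B3 = {1, 2, 4}  B4 = {3, 4, 5}  B5 = {0, 3, 4}
Tree: B1–B2, B1–B3, B1–B4, B1–B5

Each bag holds 3 vertices, so the decomposition has width 2, which upper-bounds the treewidth. For the lower bound, the 3 vertices {1, 2, 4} are pairwise adjacent, and any tree decomposition puts a clique entirely inside one bag — forcing width ≥ 2. Hence tw(G) = 2 exactly.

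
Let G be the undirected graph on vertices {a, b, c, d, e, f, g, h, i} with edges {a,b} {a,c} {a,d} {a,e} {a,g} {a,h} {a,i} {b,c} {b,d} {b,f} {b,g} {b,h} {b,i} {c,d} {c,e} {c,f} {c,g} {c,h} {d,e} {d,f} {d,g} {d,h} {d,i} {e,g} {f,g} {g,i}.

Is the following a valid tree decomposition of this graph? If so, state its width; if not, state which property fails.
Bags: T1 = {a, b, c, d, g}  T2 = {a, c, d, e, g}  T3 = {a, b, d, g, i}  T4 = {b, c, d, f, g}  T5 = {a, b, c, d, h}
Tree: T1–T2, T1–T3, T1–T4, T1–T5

Yes; width 4.

Every vertex of G appears in some bag (union = {a, b, c, d, e, f, g, h, i}); every edge is covered by a bag; and for each vertex v the set of bags containing v is connected in the bag tree. The decomposition is therefore valid. The largest bag has 5 vertices, so the width is 4.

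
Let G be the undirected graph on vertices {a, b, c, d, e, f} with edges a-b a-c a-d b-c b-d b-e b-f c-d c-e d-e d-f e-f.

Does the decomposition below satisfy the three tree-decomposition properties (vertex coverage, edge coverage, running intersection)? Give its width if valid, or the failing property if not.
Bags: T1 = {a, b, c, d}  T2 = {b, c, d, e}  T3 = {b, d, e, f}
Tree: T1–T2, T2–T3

Checking the three conditions: (i) the bags cover all of {a, b, c, d, e, f}; (ii) for each edge, some bag contains both endpoints; (iii) the bags containing any fixed vertex form a subtree. All hold, so the decomposition is valid with width 4 − 1 = 3.

Yes; width 3.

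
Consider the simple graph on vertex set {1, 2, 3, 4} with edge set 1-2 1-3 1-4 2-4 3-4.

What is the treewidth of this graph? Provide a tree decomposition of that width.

Treewidth 2.
One such decomposition:
Bags: B1 = {1, 3, 4}  B2 = {1, 2, 4}
Tree: B1–B2

Each bag holds 3 vertices, so the decomposition has width 2, which upper-bounds the treewidth. On the other hand G contains the 3-clique {1, 2, 4}. A clique must lie in a single bag of any decomposition, so no decomposition can have width below 2. Therefore the treewidth is 2.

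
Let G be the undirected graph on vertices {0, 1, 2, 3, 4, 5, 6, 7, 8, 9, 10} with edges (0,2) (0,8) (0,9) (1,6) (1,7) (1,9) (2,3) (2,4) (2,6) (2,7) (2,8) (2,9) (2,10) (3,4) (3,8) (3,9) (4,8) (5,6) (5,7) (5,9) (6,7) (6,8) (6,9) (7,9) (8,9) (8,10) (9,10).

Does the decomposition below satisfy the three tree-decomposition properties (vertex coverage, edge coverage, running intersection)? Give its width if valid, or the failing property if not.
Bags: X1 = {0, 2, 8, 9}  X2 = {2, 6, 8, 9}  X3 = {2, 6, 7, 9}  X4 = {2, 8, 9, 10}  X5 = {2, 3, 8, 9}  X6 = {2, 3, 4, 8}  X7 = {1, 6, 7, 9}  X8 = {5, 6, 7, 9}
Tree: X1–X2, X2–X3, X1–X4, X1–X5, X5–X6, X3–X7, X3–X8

Checking the three conditions: (i) the bags cover all of {0, 1, 2, 3, 4, 5, 6, 7, 8, 9, 10}; (ii) for each edge, some bag contains both endpoints; (iii) the bags containing any fixed vertex form a subtree. All hold, so the decomposition is valid with width 4 − 1 = 3.

Yes; width 3.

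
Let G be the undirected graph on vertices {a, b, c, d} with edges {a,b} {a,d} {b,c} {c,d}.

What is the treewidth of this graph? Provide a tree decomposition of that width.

Treewidth 2.
One optimal decomposition is:
Bags: B1 = {a, b, d}  B2 = {b, c, d}
Tree: B1–B2

Each bag holds 3 vertices, so the decomposition has width 2, which upper-bounds the treewidth. For the lower bound, G contains the cycle b–a–d–c–b, so G is not a forest; only forests have treewidth ≤ 1, hence tw(G) ≥ 2. The upper and lower bounds meet at 2, so that is the treewidth.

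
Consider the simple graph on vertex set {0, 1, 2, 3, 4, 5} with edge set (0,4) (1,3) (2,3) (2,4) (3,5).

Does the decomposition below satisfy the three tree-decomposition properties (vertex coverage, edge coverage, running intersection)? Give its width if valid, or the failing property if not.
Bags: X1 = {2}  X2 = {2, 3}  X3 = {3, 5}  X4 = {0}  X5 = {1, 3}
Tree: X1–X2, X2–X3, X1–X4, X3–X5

A tree decomposition must satisfy three properties: every vertex lies in some bag; for every edge, both endpoints lie together in some bag; and for every vertex, the bags containing it form a connected subtree. Here vertex 4 appears in no bag, so the decomposition is invalid.

No — vertex 4 appears in no bag.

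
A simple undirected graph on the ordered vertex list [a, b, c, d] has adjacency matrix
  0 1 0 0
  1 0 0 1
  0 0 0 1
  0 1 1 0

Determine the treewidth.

A width-1 tree decomposition is:
Bags: B1 = {a, b}  B2 = {b, d}  B3 = {c, d}
Tree: B1–B2, B2–B3
The largest bag has 2 vertices, giving width 1; this decomposition certifies tw(G) ≤ 1. G has an edge, so its treewidth is at least 1. Combining the bounds, tw(G) = 1.

1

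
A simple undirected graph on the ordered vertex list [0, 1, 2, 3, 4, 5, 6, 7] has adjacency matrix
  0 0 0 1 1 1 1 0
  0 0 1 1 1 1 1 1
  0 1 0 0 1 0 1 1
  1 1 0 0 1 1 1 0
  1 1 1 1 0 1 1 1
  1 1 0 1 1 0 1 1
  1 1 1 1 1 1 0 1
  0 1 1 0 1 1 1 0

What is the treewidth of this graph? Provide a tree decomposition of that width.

Treewidth 4.
One such decomposition:
Bags: B1 = {1, 3, 4, 5, 6}  B2 = {1, 4, 5, 6, 7}  B3 = {0, 3, 4, 5, 6}  B4 = {1, 2, 4, 6, 7}
Tree: B1–B2, B1–B3, B2–B4

Every bag has size at most 5, so the width is 5 − 1 = 4 and tw(G) ≤ 4. For the lower bound, the 5 vertices {0, 3, 4, 5, 6} are pairwise adjacent, and any tree decomposition puts a clique entirely inside one bag — forcing width ≥ 4. Combining the bounds, tw(G) = 4.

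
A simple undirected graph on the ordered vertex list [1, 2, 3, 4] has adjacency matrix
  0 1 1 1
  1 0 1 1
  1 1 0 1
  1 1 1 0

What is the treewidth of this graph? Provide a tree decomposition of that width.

With just one bag of size 4, the width is 4 − 1 = 3, so tw(G) ≤ 3. Conversely, {1, 2, 3, 4} is a clique of size 4, and the vertices of any clique must share a bag in every tree decomposition; so some bag has ≥ 4 vertices and tw(G) ≥ 3. Hence tw(G) = 3 exactly.

Treewidth 3.
One such decomposition:
Bags: B1 = {1, 2, 3, 4}
Tree: (single bag)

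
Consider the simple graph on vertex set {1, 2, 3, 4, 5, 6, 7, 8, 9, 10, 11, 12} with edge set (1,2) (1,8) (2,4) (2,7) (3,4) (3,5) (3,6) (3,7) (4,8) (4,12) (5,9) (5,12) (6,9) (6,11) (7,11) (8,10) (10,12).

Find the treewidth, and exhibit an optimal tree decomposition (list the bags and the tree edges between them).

Treewidth 3.
One optimal decomposition is:
Bags: B1 = {6, 7, 9, 11}  B2 = {3, 6, 7, 9}  B3 = {3, 5, 7, 9}  B4 = {2, 3, 5, 7}  B5 = {2, 3, 4, 5}  B6 = {2, 4, 5, 12}  B7 = {1, 2, 4, 12}  B8 = {1, 4, 8, 12}  B9 = {1, 8, 10, 12}
Tree: B1–B2, B2–B3, B3–B4, B4–B5, B5–B6, B6–B7, B7–B8, B8–B9

Every bag has size at most 4, so the width is 4 − 1 = 3 and tw(G) ≤ 3. For the lower bound: the 4 vertex sets {6,9,11}, {7}, {3}, {2,4,5,12} are disjoint, each induces a connected subgraph, and every pair is joined by at least one edge of G. Contracting each set to a single vertex therefore yields K_{4} as a minor, and since treewidth is minor-monotone, tw(G) ≥ tw(K_{4}) = 3. Combining the bounds, tw(G) = 3.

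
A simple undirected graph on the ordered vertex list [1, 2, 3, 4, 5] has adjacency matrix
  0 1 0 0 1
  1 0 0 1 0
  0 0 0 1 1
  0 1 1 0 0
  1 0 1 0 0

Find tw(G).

2

A width-2 tree decomposition is:
Bags: B1 = {1, 2, 4}  B2 = {1, 3, 4}  B3 = {1, 3, 5}
Tree: B1–B2, B2–B3
The largest bag has 3 vertices, giving width 2; this decomposition certifies tw(G) ≤ 2. Since 1–2–4–3–5–1 is a cycle in G, G is not acyclic. Forests are exactly the graphs of treewidth ≤ 1, so tw(G) ≥ 2. Therefore the treewidth is 2.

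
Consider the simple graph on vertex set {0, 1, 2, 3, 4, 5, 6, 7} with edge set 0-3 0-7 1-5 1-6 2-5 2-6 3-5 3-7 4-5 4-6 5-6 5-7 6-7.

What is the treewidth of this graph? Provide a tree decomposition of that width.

Every bag has size at most 3, so the width is 3 − 1 = 2 and tw(G) ≤ 2. For the lower bound, the 3 vertices {0, 3, 7} are pairwise adjacent, and any tree decomposition puts a clique entirely inside one bag — forcing width ≥ 2. The upper and lower bounds meet at 2, so that is the treewidth.

Treewidth 2.
One optimal decomposition is:
Bags: B1 = {1, 5, 6}  B2 = {4, 5, 6}  B3 = {5, 6, 7}  B4 = {3, 5, 7}  B5 = {0, 3, 7}  B6 = {2, 5, 6}
Tree: B1–B2, B2–B3, B3–B4, B4–B5, B3–B6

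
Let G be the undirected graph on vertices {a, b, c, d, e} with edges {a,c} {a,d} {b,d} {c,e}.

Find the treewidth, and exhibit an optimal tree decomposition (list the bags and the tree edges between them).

Treewidth 1.
Bags: B1 = {b, d}  B2 = {a, d}  B3 = {a, c}  B4 = {c, e}
Tree: B1–B2, B2–B3, B3–B4

The largest bag has 2 vertices, giving width 1; this decomposition certifies tw(G) ≤ 1. G has an edge, so its treewidth is at least 1. Hence tw(G) = 1 exactly.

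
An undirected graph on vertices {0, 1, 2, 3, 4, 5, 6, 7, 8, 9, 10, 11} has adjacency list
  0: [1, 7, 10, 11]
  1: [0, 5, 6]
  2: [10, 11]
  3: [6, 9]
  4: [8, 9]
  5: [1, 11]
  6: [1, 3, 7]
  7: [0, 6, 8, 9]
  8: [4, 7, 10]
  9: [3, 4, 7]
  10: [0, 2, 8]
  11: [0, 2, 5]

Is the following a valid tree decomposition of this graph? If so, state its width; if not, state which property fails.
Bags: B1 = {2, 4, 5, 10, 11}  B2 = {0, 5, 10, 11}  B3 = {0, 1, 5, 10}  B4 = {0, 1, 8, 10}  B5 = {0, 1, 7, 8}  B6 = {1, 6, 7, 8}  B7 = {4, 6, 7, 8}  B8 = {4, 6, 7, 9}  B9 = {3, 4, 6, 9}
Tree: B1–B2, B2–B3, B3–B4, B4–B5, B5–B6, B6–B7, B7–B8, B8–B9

No — bags containing vertex 4 are not connected in the tree.

A tree decomposition must satisfy three properties: every vertex lies in some bag; for every edge, both endpoints lie together in some bag; and for every vertex, the bags containing it form a connected subtree. Here bags containing vertex 4 are not connected in the tree, so the decomposition is invalid.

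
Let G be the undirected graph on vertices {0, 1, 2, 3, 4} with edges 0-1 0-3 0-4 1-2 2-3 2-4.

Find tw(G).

A width-2 tree decomposition is:
Bags: B1 = {0, 1, 2}  B2 = {0, 2, 4}  B3 = {0, 2, 3}
Tree: B1–B2, B2–B3
The largest bag has 3 vertices, giving width 2; this decomposition certifies tw(G) ≤ 2. For the lower bound, G contains the cycle 1–2–4–0–1, so G is not a forest; only forests have treewidth ≤ 1, hence tw(G) ≥ 2. The upper and lower bounds meet at 2, so that is the treewidth.

2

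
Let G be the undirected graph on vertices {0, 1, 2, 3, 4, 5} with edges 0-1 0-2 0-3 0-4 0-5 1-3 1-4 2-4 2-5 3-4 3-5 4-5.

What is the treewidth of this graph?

A width-3 tree decomposition is:
Bags: B1 = {0, 3, 4, 5}  B2 = {0, 1, 3, 4}  B3 = {0, 2, 4, 5}
Tree: B1–B2, B1–B3
The largest bag has 4 vertices, giving width 3; this decomposition certifies tw(G) ≤ 3. Conversely, {0, 2, 4, 5} is a clique of size 4, and the vertices of any clique must share a bag in every tree decomposition; so some bag has ≥ 4 vertices and tw(G) ≥ 3. Hence tw(G) = 3 exactly.

3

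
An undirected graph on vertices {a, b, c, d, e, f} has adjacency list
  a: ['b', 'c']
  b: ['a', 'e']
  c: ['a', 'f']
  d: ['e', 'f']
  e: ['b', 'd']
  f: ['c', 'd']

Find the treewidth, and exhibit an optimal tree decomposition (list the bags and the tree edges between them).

Each bag holds 3 vertices, so the decomposition has width 2, which upper-bounds the treewidth. For the lower bound, G contains the cycle e–b–a–c–f–d–e, so G is not a forest; only forests have treewidth ≤ 1, hence tw(G) ≥ 2. Combining the bounds, tw(G) = 2.

Treewidth 2.
One such decomposition:
Bags: B1 = {a, b, e}  B2 = {a, c, e}  B3 = {c, e, f}  B4 = {d, e, f}
Tree: B1–B2, B2–B3, B3–B4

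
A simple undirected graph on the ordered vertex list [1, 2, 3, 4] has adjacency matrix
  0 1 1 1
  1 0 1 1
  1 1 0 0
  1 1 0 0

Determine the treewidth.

2

A width-2 tree decomposition is:
Bags: B1 = {1, 2, 3}  B2 = {1, 2, 4}
Tree: B1–B2
The largest bag has 3 vertices, giving width 2; this decomposition certifies tw(G) ≤ 2. On the other hand G contains the 3-clique {1, 2, 3}. A clique must lie in a single bag of any decomposition, so no decomposition can have width below 2. The upper and lower bounds meet at 2, so that is the treewidth.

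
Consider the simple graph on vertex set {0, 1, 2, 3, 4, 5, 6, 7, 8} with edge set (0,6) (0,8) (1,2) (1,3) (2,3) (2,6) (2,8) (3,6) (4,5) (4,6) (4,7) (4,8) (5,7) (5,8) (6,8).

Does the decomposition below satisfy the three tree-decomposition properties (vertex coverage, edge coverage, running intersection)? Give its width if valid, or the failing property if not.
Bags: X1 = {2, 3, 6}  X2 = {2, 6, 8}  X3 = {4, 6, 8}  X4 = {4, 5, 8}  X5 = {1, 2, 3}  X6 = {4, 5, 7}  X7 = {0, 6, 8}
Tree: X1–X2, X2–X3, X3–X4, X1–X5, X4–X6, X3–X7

Checking the three conditions: (i) the bags cover all of {0, 1, 2, 3, 4, 5, 6, 7, 8}; (ii) for each edge, some bag contains both endpoints; (iii) the bags containing any fixed vertex form a subtree. All hold, so the decomposition is valid with width 3 − 1 = 2.

Yes; width 2.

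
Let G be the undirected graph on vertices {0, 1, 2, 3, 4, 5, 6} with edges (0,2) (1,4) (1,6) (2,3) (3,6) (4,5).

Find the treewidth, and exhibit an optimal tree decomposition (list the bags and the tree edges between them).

Treewidth 1.
One optimal decomposition is:
Bags: B1 = {4, 5}  B2 = {1, 4}  B3 = {1, 6}  B4 = {3, 6}  B5 = {2, 3}  B6 = {0, 2}
Tree: B1–B2, B2–B3, B3–B4, B4–B5, B5–B6

The largest bag has 2 vertices, giving width 1; this decomposition certifies tw(G) ≤ 1. Any graph with an edge has treewidth ≥ 1, and G has the edge 5–4. Hence tw(G) = 1 exactly.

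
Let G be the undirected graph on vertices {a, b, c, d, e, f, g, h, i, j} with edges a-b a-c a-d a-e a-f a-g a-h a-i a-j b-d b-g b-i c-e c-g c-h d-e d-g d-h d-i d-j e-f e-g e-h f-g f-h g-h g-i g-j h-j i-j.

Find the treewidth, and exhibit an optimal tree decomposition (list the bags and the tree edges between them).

Each bag holds 5 vertices, so the decomposition has width 4, which upper-bounds the treewidth. On the other hand G contains the 5-clique {a, d, g, h, j}. A clique must lie in a single bag of any decomposition, so no decomposition can have width below 4. The upper and lower bounds meet at 4, so that is the treewidth.

Treewidth 4.
One such decomposition:
Bags: B1 = {a, d, g, h, j}  B2 = {a, d, e, g, h}  B3 = {a, d, g, i, j}  B4 = {a, c, e, g, h}  B5 = {a, b, d, g, i}  B6 = {a, e, f, g, h}
Tree: B1–B2, B1–B3, B2–B4, B3–B5, B4–B6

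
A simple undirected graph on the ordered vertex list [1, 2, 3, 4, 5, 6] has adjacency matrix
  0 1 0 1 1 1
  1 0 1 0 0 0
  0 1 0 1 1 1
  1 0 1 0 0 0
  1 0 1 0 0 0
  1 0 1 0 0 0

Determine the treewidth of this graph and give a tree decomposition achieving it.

Treewidth 2.
Bags: B1 = {1, 3, 4}  B2 = {1, 2, 3}  B3 = {1, 3, 5}  B4 = {1, 3, 6}
Tree: B1–B2, B2–B3, B3–B4

The largest bag has 3 vertices, giving width 2; this decomposition certifies tw(G) ≤ 2. The edges 4–3–2–1–4 form a cycle, so G is not a tree and its treewidth is at least 2. Combining the bounds, tw(G) = 2.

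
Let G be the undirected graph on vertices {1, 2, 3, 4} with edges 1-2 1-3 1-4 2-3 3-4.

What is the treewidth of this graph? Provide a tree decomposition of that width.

Each bag holds 3 vertices, so the decomposition has width 2, which upper-bounds the treewidth. For the lower bound, the 3 vertices {1, 2, 3} are pairwise adjacent, and any tree decomposition puts a clique entirely inside one bag — forcing width ≥ 2. The upper and lower bounds meet at 2, so that is the treewidth.

Treewidth 2.
Bags: B1 = {1, 3, 4}  B2 = {1, 2, 3}
Tree: B1–B2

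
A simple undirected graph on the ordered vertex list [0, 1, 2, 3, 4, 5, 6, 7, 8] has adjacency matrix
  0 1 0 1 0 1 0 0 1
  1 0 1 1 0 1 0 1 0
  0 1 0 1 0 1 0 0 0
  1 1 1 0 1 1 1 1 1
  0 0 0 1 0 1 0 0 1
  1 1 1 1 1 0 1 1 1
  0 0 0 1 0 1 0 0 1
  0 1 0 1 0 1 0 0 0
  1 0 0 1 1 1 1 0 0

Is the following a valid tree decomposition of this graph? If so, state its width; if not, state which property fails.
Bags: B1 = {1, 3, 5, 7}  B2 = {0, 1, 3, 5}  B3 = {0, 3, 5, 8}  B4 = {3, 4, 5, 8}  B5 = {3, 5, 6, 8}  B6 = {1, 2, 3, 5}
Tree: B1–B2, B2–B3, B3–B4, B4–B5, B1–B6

Yes; width 3.

Checking the three conditions: (i) the bags cover all of {0, 1, 2, 3, 4, 5, 6, 7, 8}; (ii) for each edge, some bag contains both endpoints; (iii) the bags containing any fixed vertex form a subtree. All hold, so the decomposition is valid with width 4 − 1 = 3.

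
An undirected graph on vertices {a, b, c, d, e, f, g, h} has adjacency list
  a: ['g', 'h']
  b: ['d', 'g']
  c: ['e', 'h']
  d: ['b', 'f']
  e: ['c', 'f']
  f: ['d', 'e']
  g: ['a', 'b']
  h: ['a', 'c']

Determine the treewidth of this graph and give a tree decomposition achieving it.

The largest bag has 3 vertices, giving width 2; this decomposition certifies tw(G) ≤ 2. The edges a–g–b–d–f–e–c–h–a form a cycle, so G is not a tree and its treewidth is at least 2. Hence tw(G) = 2 exactly.

Treewidth 2.
One optimal decomposition is:
Bags: B1 = {a, b, g}  B2 = {a, b, d}  B3 = {a, d, f}  B4 = {a, e, f}  B5 = {a, c, e}  B6 = {a, c, h}
Tree: B1–B2, B2–B3, B3–B4, B4–B5, B5–B6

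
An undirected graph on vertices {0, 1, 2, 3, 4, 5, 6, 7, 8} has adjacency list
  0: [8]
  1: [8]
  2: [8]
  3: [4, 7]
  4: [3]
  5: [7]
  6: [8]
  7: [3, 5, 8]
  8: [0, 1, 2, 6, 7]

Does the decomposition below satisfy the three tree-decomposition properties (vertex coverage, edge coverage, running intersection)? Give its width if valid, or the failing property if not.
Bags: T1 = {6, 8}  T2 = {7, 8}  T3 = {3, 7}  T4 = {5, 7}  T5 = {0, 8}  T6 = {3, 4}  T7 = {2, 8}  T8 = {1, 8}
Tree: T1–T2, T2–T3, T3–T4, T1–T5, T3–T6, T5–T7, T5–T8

Every vertex of G appears in some bag (union = {0, 1, 2, 3, 4, 5, 6, 7, 8}); every edge is covered by a bag; and for each vertex v the set of bags containing v is connected in the bag tree. The decomposition is therefore valid. The largest bag has 2 vertices, so the width is 1.

Yes; width 1.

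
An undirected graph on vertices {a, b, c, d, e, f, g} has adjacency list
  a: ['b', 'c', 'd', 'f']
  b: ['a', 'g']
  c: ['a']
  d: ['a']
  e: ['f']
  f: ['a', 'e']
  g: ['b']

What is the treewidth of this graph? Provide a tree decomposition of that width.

Treewidth 1.
One such decomposition:
Bags: B1 = {a, d}  B2 = {a, b}  B3 = {a, c}  B4 = {a, f}  B5 = {b, g}  B6 = {e, f}
Tree: B1–B2, B2–B3, B3–B4, B2–B5, B4–B6

The largest bag has 2 vertices, giving width 1; this decomposition certifies tw(G) ≤ 1. Any graph with an edge has treewidth ≥ 1, and G has the edge d–a. Hence tw(G) = 1 exactly.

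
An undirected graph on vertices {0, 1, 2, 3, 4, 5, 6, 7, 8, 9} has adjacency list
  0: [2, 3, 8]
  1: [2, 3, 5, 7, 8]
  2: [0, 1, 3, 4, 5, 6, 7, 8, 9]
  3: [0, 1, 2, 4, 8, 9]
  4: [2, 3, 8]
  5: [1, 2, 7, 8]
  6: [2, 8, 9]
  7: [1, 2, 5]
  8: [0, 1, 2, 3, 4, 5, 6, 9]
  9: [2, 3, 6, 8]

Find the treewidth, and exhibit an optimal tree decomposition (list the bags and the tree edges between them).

Treewidth 3.
One optimal decomposition is:
Bags: B1 = {1, 2, 3, 8}  B2 = {1, 2, 5, 8}  B3 = {0, 2, 3, 8}  B4 = {2, 3, 8, 9}  B5 = {2, 6, 8, 9}  B6 = {2, 3, 4, 8}  B7 = {1, 2, 5, 7}
Tree: B1–B2, B1–B3, B3–B4, B4–B5, B3–B6, B2–B7

Each bag holds 4 vertices, so the decomposition has width 3, which upper-bounds the treewidth. For the lower bound, the 4 vertices {0, 2, 3, 8} are pairwise adjacent, and any tree decomposition puts a clique entirely inside one bag — forcing width ≥ 3. Combining the bounds, tw(G) = 3.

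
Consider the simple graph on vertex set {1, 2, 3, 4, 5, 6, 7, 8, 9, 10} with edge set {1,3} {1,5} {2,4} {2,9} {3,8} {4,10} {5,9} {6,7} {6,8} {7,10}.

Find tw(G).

2

A width-2 tree decomposition is:
Bags: B1 = {2, 5, 9}  B2 = {1, 2, 5}  B3 = {1, 2, 3}  B4 = {2, 3, 8}  B5 = {2, 6, 8}  B6 = {2, 6, 7}  B7 = {2, 7, 10}  B8 = {2, 4, 10}
Tree: B1–B2, B2–B3, B3–B4, B4–B5, B5–B6, B6–B7, B7–B8
Each bag holds 3 vertices, so the decomposition has width 2, which upper-bounds the treewidth. Since 2–9–5–1–3–8–6–7–10–4–2 is a cycle in G, G is not acyclic. Forests are exactly the graphs of treewidth ≤ 1, so tw(G) ≥ 2. The upper and lower bounds meet at 2, so that is the treewidth.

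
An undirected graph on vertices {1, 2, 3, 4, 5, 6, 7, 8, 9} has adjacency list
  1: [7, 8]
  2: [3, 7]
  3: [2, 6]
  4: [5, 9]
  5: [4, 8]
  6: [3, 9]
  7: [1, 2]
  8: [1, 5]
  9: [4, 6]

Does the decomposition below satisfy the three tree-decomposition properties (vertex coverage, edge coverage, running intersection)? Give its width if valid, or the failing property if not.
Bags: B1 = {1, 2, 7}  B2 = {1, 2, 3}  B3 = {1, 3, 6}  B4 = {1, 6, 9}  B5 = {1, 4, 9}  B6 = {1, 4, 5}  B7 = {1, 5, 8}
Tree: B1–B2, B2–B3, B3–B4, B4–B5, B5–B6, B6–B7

Yes; width 2.

Vertex coverage: the bags together contain {1, 2, 3, 4, 5, 6, 7, 8, 9}, the full vertex set. Edge coverage: each edge of G has both endpoints in at least one bag. Running intersection: for every vertex, the bags containing it form a connected subtree. All three properties hold, so this is a valid tree decomposition of width max|bag| − 1 = 2, and hence tw(G) ≤ 2.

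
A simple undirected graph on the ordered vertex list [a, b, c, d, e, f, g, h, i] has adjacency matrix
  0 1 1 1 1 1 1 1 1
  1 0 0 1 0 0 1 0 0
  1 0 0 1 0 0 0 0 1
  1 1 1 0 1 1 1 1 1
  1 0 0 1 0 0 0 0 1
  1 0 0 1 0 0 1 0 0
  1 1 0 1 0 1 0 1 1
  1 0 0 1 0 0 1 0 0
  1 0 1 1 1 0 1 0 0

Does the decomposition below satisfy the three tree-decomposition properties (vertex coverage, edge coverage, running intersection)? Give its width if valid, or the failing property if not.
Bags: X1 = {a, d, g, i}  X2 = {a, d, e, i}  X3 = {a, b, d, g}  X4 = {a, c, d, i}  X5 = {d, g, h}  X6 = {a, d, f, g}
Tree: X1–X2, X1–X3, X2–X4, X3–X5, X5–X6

No — edge (a,h) lies in no bag.

A tree decomposition must satisfy three properties: every vertex lies in some bag; for every edge, both endpoints lie together in some bag; and for every vertex, the bags containing it form a connected subtree. Here edge (a,h) lies in no bag, so the decomposition is invalid.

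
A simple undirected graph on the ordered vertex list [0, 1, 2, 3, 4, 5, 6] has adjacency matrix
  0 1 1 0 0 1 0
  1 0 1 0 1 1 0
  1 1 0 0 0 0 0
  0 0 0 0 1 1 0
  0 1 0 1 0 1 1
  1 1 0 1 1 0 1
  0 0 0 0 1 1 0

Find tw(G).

A width-2 tree decomposition is:
Bags: B1 = {3, 4, 5}  B2 = {1, 4, 5}  B3 = {0, 1, 5}  B4 = {4, 5, 6}  B5 = {0, 1, 2}
Tree: B1–B2, B2–B3, B1–B4, B3–B5
Every bag has size at most 3, so the width is 3 − 1 = 2 and tw(G) ≤ 2. On the other hand G contains the 3-clique {0, 1, 2}. A clique must lie in a single bag of any decomposition, so no decomposition can have width below 2. Hence tw(G) = 2 exactly.

2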